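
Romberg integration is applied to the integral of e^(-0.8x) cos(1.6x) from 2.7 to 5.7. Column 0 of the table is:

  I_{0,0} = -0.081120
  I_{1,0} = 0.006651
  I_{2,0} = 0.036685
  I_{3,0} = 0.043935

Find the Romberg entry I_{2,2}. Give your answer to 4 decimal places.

0.0474

Richardson extrapolation on the trapezoidal column (denominator 4−1=3):
I_{1,1} = (4·0.006651 − (-0.081120)) / 3 = 0.035908
I_{2,1} = 0.036685 + (0.036685 − 0.006651)/3 = 0.046696
I_{2,2} = 0.046696 + (0.046696 − 0.035908)/15 = 0.047415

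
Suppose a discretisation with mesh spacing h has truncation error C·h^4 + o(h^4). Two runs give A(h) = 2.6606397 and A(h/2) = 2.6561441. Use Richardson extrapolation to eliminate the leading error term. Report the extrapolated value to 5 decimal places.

2.65584

The leading error scales as h^4; refining by a factor of 2 reduces it by 2^4 = 16.
Extrapolated value = (16·A(h/2) − A(h)) / (16 − 1)
= (16·2.6561441 − 2.6606397) / 15
= 39.8376659 / 15 = 2.6558444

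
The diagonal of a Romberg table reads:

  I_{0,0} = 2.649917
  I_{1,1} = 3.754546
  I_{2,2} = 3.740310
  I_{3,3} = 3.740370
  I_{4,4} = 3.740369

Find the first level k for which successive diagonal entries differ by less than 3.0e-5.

|I_{1,1} − I_{0,0}| = 1.104629 ≥ 3.0e-5
|I_{2,2} − I_{1,1}| = 0.014236 ≥ 3.0e-5
|I_{3,3} − I_{2,2}| = 0.000060 ≥ 3.0e-5
|I_{4,4} − I_{3,3}| = 0.000001 < 3.0e-5

k = 4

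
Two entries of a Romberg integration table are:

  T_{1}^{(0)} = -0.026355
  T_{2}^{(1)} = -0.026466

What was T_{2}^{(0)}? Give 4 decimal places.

-0.0264

From T_{2}^{(1)} = (4·T_{2}^{(0)} − T_{1}^{(0)})/3, solve for T_{2}^{(0)}:
4·T_{2}^{(0)} = 3·(-0.026466) + (-0.026355) = -0.105753
T_{2}^{(0)} = -0.026438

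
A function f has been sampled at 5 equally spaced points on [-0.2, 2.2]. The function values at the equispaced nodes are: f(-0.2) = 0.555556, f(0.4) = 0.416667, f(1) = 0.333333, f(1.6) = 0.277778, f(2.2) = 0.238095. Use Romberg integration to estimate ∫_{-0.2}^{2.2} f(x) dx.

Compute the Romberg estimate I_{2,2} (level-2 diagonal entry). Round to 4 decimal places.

I_{0,0} (trapezoid, 1 panel, h=2.4000): 0.952381
I_{1,0} (trapezoid, 2 panels, h=1.2000): 0.876190
I_{2,0} (trapezoid, 4 panels, h=0.6000): 0.854762
I_{1,1} = 0.876190 + (0.876190 − 0.952381)/3 = 0.850793
I_{2,1} = 0.854762 + (0.854762 − 0.876190)/3 = 0.847619
I_{2,2} = 0.847619 + (0.847619 − 0.850793)/15 = 0.847407

0.8474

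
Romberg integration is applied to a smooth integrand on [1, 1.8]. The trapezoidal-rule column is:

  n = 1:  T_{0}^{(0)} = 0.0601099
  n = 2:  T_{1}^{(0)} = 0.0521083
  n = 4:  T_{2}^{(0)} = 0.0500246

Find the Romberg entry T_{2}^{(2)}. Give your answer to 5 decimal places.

Richardson extrapolation on the trapezoidal column (denominator 4−1=3):
T_{1}^{(1)} = (4·0.0521083 − 0.0601099) / 3 = 0.0494411
T_{2}^{(1)} = 0.0500246 + (0.0500246 − 0.0521083)/3 = 0.0493300
T_{2}^{(2)} = 0.0493300 + (0.0493300 − 0.0494411)/15 = 0.0493226

0.04932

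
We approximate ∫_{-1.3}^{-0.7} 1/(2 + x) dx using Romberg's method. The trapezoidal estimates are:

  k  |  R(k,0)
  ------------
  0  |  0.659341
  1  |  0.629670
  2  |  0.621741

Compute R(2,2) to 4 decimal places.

Richardson extrapolation on the trapezoidal column (denominator 4−1=3):
R(1,1) = 0.629670 + (0.629670 − 0.659341)/3 = 0.619780
R(2,1) = 0.621741 + (0.621741 − 0.629670)/3 = 0.619098
R(2,2) = (16·0.619098 − 0.619780) / 15 = 0.619053

0.6191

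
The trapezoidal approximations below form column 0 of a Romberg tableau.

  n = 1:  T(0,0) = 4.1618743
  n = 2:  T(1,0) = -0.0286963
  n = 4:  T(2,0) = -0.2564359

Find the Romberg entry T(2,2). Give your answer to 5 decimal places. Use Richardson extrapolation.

-0.25947

T(1,1) = (4·(-0.0286963) − 4.1618743) / 3 = -1.4255532
T(2,1) = (4·(-0.2564359) − (-0.0286963)) / 3 = -0.3323491
T(2,2) = (16·(-0.3323491) − (-1.4255532)) / 15 = -0.2594688
(Column j=1 coincides with Simpson's rule on the same nodes.)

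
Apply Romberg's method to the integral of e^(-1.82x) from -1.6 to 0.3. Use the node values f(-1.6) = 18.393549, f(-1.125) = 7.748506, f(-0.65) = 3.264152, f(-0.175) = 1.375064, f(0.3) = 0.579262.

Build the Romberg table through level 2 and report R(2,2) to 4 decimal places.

9.7942

R(0,0) (trapezoid, 1 panel, h=1.9000): 18.024170
R(1,0) (trapezoid, 2 panels, h=0.9500): 12.113030
R(2,0) (trapezoid, 4 panels, h=0.4750): 10.390211
R(1,1) = 12.113030 + (12.113030 − 18.024170)/3 = 10.142650
R(2,1) = 10.390211 + (10.390211 − 12.113030)/3 = 9.815938
R(2,2) = 9.815938 + (9.815938 − 10.142650)/15 = 9.794157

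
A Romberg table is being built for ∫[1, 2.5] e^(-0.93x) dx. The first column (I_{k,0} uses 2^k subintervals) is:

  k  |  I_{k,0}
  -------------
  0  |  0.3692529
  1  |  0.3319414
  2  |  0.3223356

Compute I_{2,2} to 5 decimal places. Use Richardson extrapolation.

0.31911

I_{1,1} = 0.3319414 + (0.3319414 − 0.3692529)/3 = 0.3195042
I_{2,1} = 0.3223356 + (0.3223356 − 0.3319414)/3 = 0.3191337
I_{2,2} = (16·0.3191337 − 0.3195042) / 15 = 0.3191090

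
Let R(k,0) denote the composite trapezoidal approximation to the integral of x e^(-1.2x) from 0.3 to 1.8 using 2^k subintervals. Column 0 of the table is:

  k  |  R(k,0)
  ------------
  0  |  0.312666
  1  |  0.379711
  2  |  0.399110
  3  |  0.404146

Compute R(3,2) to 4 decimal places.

Richardson extrapolation on the trapezoidal column (denominator 4−1=3):
R(2,1) = 0.399110 + (0.399110 − 0.379711)/3 = 0.405576
R(3,1) = (4·0.404146 − 0.399110) / 3 = 0.405825
R(3,2) = (16·0.405825 − 0.405576) / 15 = 0.405842

0.4058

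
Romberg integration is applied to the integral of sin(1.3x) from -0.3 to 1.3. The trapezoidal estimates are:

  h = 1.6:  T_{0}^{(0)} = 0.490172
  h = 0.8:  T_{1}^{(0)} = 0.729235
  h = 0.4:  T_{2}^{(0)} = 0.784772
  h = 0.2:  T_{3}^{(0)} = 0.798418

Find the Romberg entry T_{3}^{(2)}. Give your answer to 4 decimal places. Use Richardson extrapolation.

Richardson extrapolation on the trapezoidal column (denominator 4−1=3):
T_{2}^{(1)} = (4·0.784772 − 0.729235) / 3 = 0.803284
T_{3}^{(1)} = 0.798418 + (0.798418 − 0.784772)/3 = 0.802967
T_{3}^{(2)} = 0.802967 + (0.802967 − 0.803284)/15 = 0.802946
(Column j=1 coincides with Simpson's rule on the same nodes.)

0.8029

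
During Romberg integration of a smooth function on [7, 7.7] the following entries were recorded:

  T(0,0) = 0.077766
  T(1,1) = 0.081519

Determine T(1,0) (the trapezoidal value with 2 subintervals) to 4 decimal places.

From T(1,1) = (4·T(1,0) − T(0,0))/3, solve for T(1,0):
4·T(1,0) = 3·0.081519 + 0.077766 = 0.322323
T(1,0) = 0.080581

0.0806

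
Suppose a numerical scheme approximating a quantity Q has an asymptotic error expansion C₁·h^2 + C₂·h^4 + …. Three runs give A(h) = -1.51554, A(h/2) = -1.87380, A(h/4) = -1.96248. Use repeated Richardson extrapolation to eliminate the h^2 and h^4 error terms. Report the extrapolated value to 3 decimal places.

First eliminate the h^2 term (factor 2^2 = 4):
  B₁ = (4·(-1.87380) − (-1.51554))/3 = -1.99322
  B₂ = (4·(-1.96248) − (-1.87380))/3 = -1.99204
Then eliminate the h^4 term (factor 2^4 = 16):
  (16·(-1.99204) − (-1.99322))/15 = -1.99196

-1.992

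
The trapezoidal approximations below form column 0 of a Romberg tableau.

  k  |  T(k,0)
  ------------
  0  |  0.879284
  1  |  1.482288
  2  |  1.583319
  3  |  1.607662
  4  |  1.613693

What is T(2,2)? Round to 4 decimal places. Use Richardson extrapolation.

Richardson extrapolation on the trapezoidal column (denominator 4−1=3):
T(1,1) = (4·1.482288 − 0.879284) / 3 = 1.683289
T(2,1) = 1.583319 + (1.583319 − 1.482288)/3 = 1.616996
T(2,2) = 1.616996 + (1.616996 − 1.683289)/15 = 1.612576

1.6126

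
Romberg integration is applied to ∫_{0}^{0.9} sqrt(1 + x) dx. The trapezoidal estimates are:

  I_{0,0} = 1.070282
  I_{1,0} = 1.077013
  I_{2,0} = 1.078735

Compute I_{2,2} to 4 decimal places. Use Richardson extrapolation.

I_{1,1} = (4·1.077013 − 1.070282) / 3 = 1.079257
I_{2,1} = 1.078735 + (1.078735 − 1.077013)/3 = 1.079309
I_{2,2} = (16·1.079309 − 1.079257) / 15 = 1.079312

1.0793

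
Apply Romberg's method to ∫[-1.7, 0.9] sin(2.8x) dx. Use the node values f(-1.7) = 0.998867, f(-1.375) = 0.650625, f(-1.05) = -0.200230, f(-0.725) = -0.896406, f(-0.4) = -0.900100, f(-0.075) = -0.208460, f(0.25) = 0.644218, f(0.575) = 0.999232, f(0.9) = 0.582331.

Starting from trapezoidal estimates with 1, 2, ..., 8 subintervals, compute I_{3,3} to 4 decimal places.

0.3050

I_{0,0} (trapezoid, 1 panel, h=2.6000): 2.055557
I_{1,0} (trapezoid, 2 panels, h=1.3000): -0.142351
I_{2,0} (trapezoid, 4 panels, h=0.6500): 0.217417
I_{3,0} (trapezoid, 8 panels, h=0.3250): 0.285830
I_{1,1} = -0.142351 + (-0.142351 − 2.055557)/3 = -0.874987
I_{2,1} = 0.217417 + (0.217417 − (-0.142351))/3 = 0.337340
I_{3,1} = 0.285830 + (0.285830 − 0.217417)/3 = 0.308634
I_{2,2} = 0.337340 + (0.337340 − (-0.874987))/15 = 0.418162
I_{3,2} = 0.308634 + (0.308634 − 0.337340)/15 = 0.306720
I_{3,3} = 0.306720 + (0.306720 − 0.418162)/63 = 0.304951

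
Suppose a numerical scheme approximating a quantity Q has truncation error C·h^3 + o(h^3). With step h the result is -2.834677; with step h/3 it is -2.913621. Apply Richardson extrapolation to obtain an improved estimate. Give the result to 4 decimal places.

The leading error scales as h^3; refining by a factor of 3 reduces it by 3^3 = 27.
Extrapolated value = (27·A(h/3) − A(h)) / (27 − 1)
= (27·(-2.913621) − (-2.834677)) / 26
= -75.833090 / 26 = -2.916657

-2.9167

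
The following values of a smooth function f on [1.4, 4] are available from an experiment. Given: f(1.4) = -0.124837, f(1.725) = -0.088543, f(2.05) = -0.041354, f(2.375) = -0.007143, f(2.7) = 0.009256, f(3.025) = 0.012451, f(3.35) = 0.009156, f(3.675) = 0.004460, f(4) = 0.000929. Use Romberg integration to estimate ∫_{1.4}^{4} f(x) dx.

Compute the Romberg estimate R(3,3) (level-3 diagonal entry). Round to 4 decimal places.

R(0,0) (trapezoid, 1 panel, h=2.6000): -0.161080
R(1,0) (trapezoid, 2 panels, h=1.3000): -0.068507
R(2,0) (trapezoid, 4 panels, h=0.6500): -0.055182
R(3,0) (trapezoid, 8 panels, h=0.3250): -0.053193
R(1,1) = -0.068507 + (-0.068507 − (-0.161080))/3 = -0.037649
R(2,1) = -0.055182 + (-0.055182 − (-0.068507))/3 = -0.050740
R(3,1) = -0.053193 + (-0.053193 − (-0.055182))/3 = -0.052530
R(2,2) = -0.050740 + (-0.050740 − (-0.037649))/15 = -0.051613
R(3,2) = -0.052530 + (-0.052530 − (-0.050740))/15 = -0.052649
R(3,3) = -0.052649 + (-0.052649 − (-0.051613))/63 = -0.052665

-0.0527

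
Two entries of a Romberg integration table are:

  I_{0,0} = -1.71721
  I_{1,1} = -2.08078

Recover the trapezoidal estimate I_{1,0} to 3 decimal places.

From I_{1,1} = (4·I_{1,0} − I_{0,0})/3, solve for I_{1,0}:
4·I_{1,0} = 3·(-2.08078) + (-1.71721) = -7.95955
I_{1,0} = -1.98989

-1.990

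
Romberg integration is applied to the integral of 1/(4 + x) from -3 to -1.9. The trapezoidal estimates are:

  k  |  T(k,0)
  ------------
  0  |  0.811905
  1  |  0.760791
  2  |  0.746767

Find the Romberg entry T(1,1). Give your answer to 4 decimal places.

0.7438

Richardson extrapolation on the trapezoidal column (denominator 4−1=3):
T(1,1) = 0.760791 + (0.760791 − 0.811905)/3 = 0.743753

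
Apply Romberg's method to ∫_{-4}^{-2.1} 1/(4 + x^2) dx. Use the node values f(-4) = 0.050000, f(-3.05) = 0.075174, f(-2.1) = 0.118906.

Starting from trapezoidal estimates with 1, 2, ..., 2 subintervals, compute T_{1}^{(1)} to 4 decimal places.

0.1487

T_{0}^{(0)} (trapezoid, 1 panel, h=1.9000): 0.160461
T_{1}^{(0)} (trapezoid, 2 panels, h=0.9500): 0.151646
T_{1}^{(1)} = 0.151646 + (0.151646 − 0.160461)/3 = 0.148708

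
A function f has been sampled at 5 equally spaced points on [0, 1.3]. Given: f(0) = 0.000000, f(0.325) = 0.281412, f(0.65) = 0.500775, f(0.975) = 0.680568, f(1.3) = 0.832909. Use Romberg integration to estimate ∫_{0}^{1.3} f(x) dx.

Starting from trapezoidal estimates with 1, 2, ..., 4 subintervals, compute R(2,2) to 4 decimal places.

0.6157

R(0,0) (trapezoid, 1 panel, h=1.3000): 0.541391
R(1,0) (trapezoid, 2 panels, h=0.6500): 0.596199
R(2,0) (trapezoid, 4 panels, h=0.3250): 0.610743
R(1,1) = 0.596199 + (0.596199 − 0.541391)/3 = 0.614468
R(2,1) = 0.610743 + (0.610743 − 0.596199)/3 = 0.615591
R(2,2) = 0.615591 + (0.615591 − 0.614468)/15 = 0.615666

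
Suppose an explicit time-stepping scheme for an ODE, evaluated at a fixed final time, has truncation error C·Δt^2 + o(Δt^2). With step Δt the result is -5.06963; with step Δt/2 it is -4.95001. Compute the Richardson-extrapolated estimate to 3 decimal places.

-4.910

Extrapolated value = (4·A(Δt/2) − A(Δt)) / (4 − 1)
= (4·(-4.95001) − (-5.06963)) / 3
= -14.73041 / 3 = -4.91014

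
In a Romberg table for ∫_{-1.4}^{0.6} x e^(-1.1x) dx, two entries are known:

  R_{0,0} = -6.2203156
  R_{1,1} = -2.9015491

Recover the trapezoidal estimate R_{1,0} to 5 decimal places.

-3.73124

From R_{1,1} = (4·R_{1,0} − R_{0,0})/3, solve for R_{1,0}:
4·R_{1,0} = 3·(-2.9015491) + (-6.2203156) = -14.9249629
R_{1,0} = -3.7312407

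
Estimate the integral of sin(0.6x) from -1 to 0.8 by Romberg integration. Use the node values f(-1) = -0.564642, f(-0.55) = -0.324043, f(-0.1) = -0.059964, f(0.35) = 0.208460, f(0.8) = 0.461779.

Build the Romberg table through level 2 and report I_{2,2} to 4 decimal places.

-0.1028

I_{0,0} (trapezoid, 1 panel, h=1.8000): -0.092577
I_{1,0} (trapezoid, 2 panels, h=0.9000): -0.100256
I_{2,0} (trapezoid, 4 panels, h=0.4500): -0.102140
I_{1,1} = -0.100256 + (-0.100256 − (-0.092577))/3 = -0.102816
I_{2,1} = -0.102140 + (-0.102140 − (-0.100256))/3 = -0.102768
I_{2,2} = -0.102768 + (-0.102768 − (-0.102816))/15 = -0.102765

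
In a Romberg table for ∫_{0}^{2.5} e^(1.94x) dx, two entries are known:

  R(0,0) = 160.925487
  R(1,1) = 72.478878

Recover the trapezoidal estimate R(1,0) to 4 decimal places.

From R(1,1) = (4·R(1,0) − R(0,0))/3, solve for R(1,0):
4·R(1,0) = 3·72.478878 + 160.925487 = 378.362121
R(1,0) = 94.590530

94.5905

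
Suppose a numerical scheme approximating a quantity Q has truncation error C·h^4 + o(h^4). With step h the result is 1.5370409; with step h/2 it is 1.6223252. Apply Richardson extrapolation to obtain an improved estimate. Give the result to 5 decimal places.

1.62801

The leading error scales as h^4; refining by a factor of 2 reduces it by 2^4 = 16.
Extrapolated value = (16·A(h/2) − A(h)) / (16 − 1)
= (16·1.6223252 − 1.5370409) / 15
= 24.4201623 / 15 = 1.6280108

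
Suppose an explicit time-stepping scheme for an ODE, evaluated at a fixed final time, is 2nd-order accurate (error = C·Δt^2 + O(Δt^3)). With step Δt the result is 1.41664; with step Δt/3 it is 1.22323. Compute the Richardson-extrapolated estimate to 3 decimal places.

1.199

Extrapolated value = (9·A(Δt/3) − A(Δt)) / (9 − 1)
= (9·1.22323 − 1.41664) / 8
= 9.59243 / 8 = 1.19905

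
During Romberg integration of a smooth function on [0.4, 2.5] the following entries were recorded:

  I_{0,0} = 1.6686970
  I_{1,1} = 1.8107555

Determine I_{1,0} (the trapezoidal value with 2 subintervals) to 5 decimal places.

1.77524

From I_{1,1} = (4·I_{1,0} − I_{0,0})/3, solve for I_{1,0}:
4·I_{1,0} = 3·1.8107555 + 1.6686970 = 7.1009635
I_{1,0} = 1.7752409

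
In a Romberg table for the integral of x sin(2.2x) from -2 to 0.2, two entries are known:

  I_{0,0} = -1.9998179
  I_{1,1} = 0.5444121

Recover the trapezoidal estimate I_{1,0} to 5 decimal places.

From I_{1,1} = (4·I_{1,0} − I_{0,0})/3, solve for I_{1,0}:
4·I_{1,0} = 3·0.5444121 + (-1.9998179) = -0.3665816
I_{1,0} = -0.0916454

-0.09165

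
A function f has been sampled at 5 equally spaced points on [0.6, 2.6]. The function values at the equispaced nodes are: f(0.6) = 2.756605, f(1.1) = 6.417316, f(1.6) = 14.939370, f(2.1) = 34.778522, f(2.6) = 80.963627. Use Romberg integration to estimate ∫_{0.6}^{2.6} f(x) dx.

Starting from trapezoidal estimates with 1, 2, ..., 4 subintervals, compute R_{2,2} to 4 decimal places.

46.3018

R_{0,0} (trapezoid, 1 panel, h=2.0000): 83.720232
R_{1,0} (trapezoid, 2 panels, h=1.0000): 56.799486
R_{2,0} (trapezoid, 4 panels, h=0.5000): 48.997662
R_{1,1} = 56.799486 + (56.799486 − 83.720232)/3 = 47.825904
R_{2,1} = 48.997662 + (48.997662 − 56.799486)/3 = 46.397054
R_{2,2} = 46.397054 + (46.397054 − 47.825904)/15 = 46.301797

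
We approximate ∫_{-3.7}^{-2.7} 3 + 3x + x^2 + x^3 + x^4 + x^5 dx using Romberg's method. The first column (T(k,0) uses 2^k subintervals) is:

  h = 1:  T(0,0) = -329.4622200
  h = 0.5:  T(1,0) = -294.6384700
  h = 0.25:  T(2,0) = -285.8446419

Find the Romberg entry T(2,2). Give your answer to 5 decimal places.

T(1,1) = -294.6384700 + (-294.6384700 − (-329.4622200))/3 = -283.0305533
T(2,1) = -285.8446419 + (-285.8446419 − (-294.6384700))/3 = -282.9133659
T(2,2) = -282.9133659 + (-282.9133659 − (-283.0305533))/15 = -282.9055534
(Column j=1 coincides with Simpson's rule on the same nodes.)

-282.90555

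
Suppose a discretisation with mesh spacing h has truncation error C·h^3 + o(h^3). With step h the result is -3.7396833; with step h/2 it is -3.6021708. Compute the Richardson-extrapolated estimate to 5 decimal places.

Extrapolated value = (8·A(h/2) − A(h)) / (8 − 1)
= (8·(-3.6021708) − (-3.7396833)) / 7
= -25.0776831 / 7 = -3.5825262

-3.58253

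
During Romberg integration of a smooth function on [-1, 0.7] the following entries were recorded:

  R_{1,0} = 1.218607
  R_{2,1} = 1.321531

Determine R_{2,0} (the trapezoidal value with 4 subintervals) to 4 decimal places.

From R_{2,1} = (4·R_{2,0} − R_{1,0})/3, solve for R_{2,0}:
4·R_{2,0} = 3·1.321531 + 1.218607 = 5.183200
R_{2,0} = 1.295800

1.2958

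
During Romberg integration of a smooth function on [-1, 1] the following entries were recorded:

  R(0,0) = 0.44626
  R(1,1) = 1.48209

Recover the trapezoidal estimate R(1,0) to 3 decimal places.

From R(1,1) = (4·R(1,0) − R(0,0))/3, solve for R(1,0):
4·R(1,0) = 3·1.48209 + 0.44626 = 4.89253
R(1,0) = 1.22313

1.223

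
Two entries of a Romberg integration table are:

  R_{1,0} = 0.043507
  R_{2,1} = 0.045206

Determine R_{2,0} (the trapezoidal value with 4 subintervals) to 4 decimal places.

From R_{2,1} = (4·R_{2,0} − R_{1,0})/3, solve for R_{2,0}:
4·R_{2,0} = 3·0.045206 + 0.043507 = 0.179125
R_{2,0} = 0.044781

0.0448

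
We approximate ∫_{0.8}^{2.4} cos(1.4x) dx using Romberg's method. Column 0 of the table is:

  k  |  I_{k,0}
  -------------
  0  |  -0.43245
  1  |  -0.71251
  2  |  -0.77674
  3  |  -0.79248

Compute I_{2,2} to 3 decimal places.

-0.798

I_{1,1} = (4·(-0.71251) − (-0.43245)) / 3 = -0.80586
I_{2,1} = (4·(-0.77674) − (-0.71251)) / 3 = -0.79815
I_{2,2} = (16·(-0.79815) − (-0.80586)) / 15 = -0.79764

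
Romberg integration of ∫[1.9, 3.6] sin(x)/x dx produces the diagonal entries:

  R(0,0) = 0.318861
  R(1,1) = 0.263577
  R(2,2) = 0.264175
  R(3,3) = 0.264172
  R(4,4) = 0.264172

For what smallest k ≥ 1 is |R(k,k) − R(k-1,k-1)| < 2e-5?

k = 3

|R(1,1) − R(0,0)| = 0.055284 ≥ 2e-5
|R(2,2) − R(1,1)| = 0.000598 ≥ 2e-5
|R(3,3) − R(2,2)| = 0.000003 < 2e-5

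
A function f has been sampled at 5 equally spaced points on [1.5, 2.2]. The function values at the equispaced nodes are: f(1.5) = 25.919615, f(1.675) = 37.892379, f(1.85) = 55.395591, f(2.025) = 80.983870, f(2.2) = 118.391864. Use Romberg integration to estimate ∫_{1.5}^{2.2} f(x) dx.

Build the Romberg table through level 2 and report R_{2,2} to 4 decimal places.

42.6142

R_{0,0} (trapezoid, 1 panel, h=0.7000): 50.509018
R_{1,0} (trapezoid, 2 panels, h=0.3500): 44.642966
R_{2,0} (trapezoid, 4 panels, h=0.1750): 43.124826
R_{1,1} = 44.642966 + (44.642966 − 50.509018)/3 = 42.687615
R_{2,1} = 43.124826 + (43.124826 − 44.642966)/3 = 42.618779
R_{2,2} = 42.618779 + (42.618779 − 42.687615)/15 = 42.614190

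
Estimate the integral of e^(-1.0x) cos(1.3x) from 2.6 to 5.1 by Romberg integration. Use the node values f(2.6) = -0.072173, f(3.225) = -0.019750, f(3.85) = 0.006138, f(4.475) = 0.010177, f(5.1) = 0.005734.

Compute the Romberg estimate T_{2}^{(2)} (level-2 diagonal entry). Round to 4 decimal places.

-0.0194

T_{0}^{(0)} (trapezoid, 1 panel, h=2.5000): -0.083049
T_{1}^{(0)} (trapezoid, 2 panels, h=1.2500): -0.033852
T_{2}^{(0)} (trapezoid, 4 panels, h=0.6250): -0.022909
T_{1}^{(1)} = -0.033852 + (-0.033852 − (-0.083049))/3 = -0.017453
T_{2}^{(1)} = -0.022909 + (-0.022909 − (-0.033852))/3 = -0.019261
T_{2}^{(2)} = -0.019261 + (-0.019261 − (-0.017453))/15 = -0.019382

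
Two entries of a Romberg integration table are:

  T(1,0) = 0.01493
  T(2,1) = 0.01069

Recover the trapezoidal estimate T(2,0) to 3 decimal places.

From T(2,1) = (4·T(2,0) − T(1,0))/3, solve for T(2,0):
4·T(2,0) = 3·0.01069 + 0.01493 = 0.04700
T(2,0) = 0.01175

0.012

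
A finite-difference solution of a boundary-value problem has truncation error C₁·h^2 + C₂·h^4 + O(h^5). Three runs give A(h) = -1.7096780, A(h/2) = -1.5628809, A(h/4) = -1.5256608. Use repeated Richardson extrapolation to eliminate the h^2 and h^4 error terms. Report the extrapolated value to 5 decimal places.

-1.51321

First eliminate the h^2 term (factor 2^2 = 4):
  B₁ = (4·(-1.5628809) − (-1.7096780))/3 = -1.5139485
  B₂ = (4·(-1.5256608) − (-1.5628809))/3 = -1.5132541
Then eliminate the h^4 term (factor 2^4 = 16):
  (16·(-1.5132541) − (-1.5139485))/15 = -1.5132078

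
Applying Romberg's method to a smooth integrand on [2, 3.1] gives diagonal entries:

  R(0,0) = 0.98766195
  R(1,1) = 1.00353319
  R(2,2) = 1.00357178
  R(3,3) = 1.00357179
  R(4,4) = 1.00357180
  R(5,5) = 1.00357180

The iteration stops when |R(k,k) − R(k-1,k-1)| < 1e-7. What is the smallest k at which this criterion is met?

|R(1,1) − R(0,0)| = 0.01587124 ≥ 1e-7
|R(2,2) − R(1,1)| = 0.00003859 ≥ 1e-7
|R(3,3) − R(2,2)| = 0.00000001 < 1e-7

k = 3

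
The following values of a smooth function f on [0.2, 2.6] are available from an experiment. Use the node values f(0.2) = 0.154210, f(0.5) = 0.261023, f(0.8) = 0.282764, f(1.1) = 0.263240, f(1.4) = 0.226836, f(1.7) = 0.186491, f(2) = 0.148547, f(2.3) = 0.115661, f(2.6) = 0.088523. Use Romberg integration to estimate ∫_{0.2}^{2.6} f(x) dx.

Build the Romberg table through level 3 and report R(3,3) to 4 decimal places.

R(0,0) (trapezoid, 1 panel, h=2.4000): 0.291280
R(1,0) (trapezoid, 2 panels, h=1.2000): 0.417843
R(2,0) (trapezoid, 4 panels, h=0.6000): 0.467708
R(3,0) (trapezoid, 8 panels, h=0.3000): 0.481779
R(1,1) = 0.417843 + (0.417843 − 0.291280)/3 = 0.460031
R(2,1) = 0.467708 + (0.467708 − 0.417843)/3 = 0.484330
R(3,1) = 0.481779 + (0.481779 − 0.467708)/3 = 0.486469
R(2,2) = 0.484330 + (0.484330 − 0.460031)/15 = 0.485950
R(3,2) = 0.486469 + (0.486469 − 0.484330)/15 = 0.486612
R(3,3) = 0.486612 + (0.486612 − 0.485950)/63 = 0.486623

0.4866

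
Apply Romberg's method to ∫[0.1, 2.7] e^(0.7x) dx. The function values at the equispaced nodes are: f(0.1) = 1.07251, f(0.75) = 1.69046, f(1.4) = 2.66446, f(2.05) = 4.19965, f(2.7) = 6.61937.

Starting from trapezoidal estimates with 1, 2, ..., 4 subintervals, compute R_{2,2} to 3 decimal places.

R_{0,0} (trapezoid, 1 panel, h=2.6000): 9.99944
R_{1,0} (trapezoid, 2 panels, h=1.3000): 8.46352
R_{2,0} (trapezoid, 4 panels, h=0.6500): 8.06033
R_{1,1} = 8.46352 + (8.46352 − 9.99944)/3 = 7.95155
R_{2,1} = 8.06033 + (8.06033 − 8.46352)/3 = 7.92593
R_{2,2} = 7.92593 + (7.92593 − 7.95155)/15 = 7.92422

7.924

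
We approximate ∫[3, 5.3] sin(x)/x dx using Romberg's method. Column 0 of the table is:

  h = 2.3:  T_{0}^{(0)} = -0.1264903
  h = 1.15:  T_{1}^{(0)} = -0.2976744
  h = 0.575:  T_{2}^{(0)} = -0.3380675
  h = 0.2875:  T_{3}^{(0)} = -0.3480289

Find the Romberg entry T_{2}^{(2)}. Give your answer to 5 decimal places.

-0.35132

T_{1}^{(1)} = -0.2976744 + (-0.2976744 − (-0.1264903))/3 = -0.3547358
T_{2}^{(1)} = (4·(-0.3380675) − (-0.2976744)) / 3 = -0.3515319
T_{2}^{(2)} = -0.3515319 + (-0.3515319 − (-0.3547358))/15 = -0.3513183
(Column j=1 coincides with Simpson's rule on the same nodes.)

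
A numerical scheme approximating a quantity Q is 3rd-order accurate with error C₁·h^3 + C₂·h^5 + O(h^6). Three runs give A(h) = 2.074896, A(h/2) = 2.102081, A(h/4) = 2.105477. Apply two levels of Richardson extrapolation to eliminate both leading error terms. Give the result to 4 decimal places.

First eliminate the h^3 term (factor 2^3 = 8):
  B₁ = (8·2.102081 − 2.074896)/7 = 2.105965
  B₂ = (8·2.105477 − 2.102081)/7 = 2.105962
Then eliminate the h^5 term (factor 2^5 = 32):
  (32·2.105962 − 2.105965)/31 = 2.105962

2.1060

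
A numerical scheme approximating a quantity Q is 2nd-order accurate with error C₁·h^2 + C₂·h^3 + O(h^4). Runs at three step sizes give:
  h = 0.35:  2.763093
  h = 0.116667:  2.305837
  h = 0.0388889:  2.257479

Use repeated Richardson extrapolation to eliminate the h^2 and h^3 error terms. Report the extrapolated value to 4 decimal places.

2.2515

First eliminate the h^2 term (factor 3^2 = 9):
  B₁ = (9·2.305837 − 2.763093)/8 = 2.248680
  B₂ = (9·2.257479 − 2.305837)/8 = 2.251434
Then eliminate the h^3 term (factor 3^3 = 27):
  (27·2.251434 − 2.248680)/26 = 2.251540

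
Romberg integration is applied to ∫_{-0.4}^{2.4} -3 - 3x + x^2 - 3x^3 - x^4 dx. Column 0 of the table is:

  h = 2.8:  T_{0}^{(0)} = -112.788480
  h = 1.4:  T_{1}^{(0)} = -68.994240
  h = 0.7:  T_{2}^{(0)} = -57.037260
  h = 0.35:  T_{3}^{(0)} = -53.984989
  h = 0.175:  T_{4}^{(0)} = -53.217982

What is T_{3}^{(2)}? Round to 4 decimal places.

-52.9620

Richardson extrapolation on the trapezoidal column (denominator 4−1=3):
T_{2}^{(1)} = -57.037260 + (-57.037260 − (-68.994240))/3 = -53.051600
T_{3}^{(1)} = -53.984989 + (-53.984989 − (-57.037260))/3 = -52.967565
T_{3}^{(2)} = -52.967565 + (-52.967565 − (-53.051600))/15 = -52.961963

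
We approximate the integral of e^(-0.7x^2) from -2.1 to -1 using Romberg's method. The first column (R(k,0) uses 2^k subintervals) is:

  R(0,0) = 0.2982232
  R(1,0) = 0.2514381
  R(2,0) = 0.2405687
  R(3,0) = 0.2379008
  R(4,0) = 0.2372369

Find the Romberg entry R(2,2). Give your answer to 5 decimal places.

0.23702

R(1,1) = (4·0.2514381 − 0.2982232) / 3 = 0.2358431
R(2,1) = 0.2405687 + (0.2405687 − 0.2514381)/3 = 0.2369456
R(2,2) = (16·0.2369456 − 0.2358431) / 15 = 0.2370191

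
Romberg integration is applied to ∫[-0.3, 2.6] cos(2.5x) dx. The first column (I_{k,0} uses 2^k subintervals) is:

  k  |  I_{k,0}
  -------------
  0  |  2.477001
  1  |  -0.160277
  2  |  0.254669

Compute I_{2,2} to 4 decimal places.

I_{1,1} = (4·(-0.160277) − 2.477001) / 3 = -1.039370
I_{2,1} = (4·0.254669 − (-0.160277)) / 3 = 0.392984
I_{2,2} = 0.392984 + (0.392984 − (-1.039370))/15 = 0.488474

0.4885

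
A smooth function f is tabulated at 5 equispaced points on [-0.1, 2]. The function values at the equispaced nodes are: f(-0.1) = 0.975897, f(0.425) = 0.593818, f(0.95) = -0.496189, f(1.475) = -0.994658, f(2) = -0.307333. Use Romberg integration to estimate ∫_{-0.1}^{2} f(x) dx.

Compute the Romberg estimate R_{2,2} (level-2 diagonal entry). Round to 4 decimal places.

R_{0,0} (trapezoid, 1 panel, h=2.1000): 0.701992
R_{1,0} (trapezoid, 2 panels, h=1.0500): -0.170002
R_{2,0} (trapezoid, 4 panels, h=0.5250): -0.295442
R_{1,1} = -0.170002 + (-0.170002 − 0.701992)/3 = -0.460667
R_{2,1} = -0.295442 + (-0.295442 − (-0.170002))/3 = -0.337255
R_{2,2} = -0.337255 + (-0.337255 − (-0.460667))/15 = -0.329028

-0.3290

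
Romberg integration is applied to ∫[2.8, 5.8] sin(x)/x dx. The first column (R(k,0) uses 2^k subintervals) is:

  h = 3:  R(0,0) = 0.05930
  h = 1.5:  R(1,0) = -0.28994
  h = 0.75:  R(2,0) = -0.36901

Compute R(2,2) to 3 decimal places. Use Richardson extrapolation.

-0.395

Richardson extrapolation on the trapezoidal column (denominator 4−1=3):
R(1,1) = (4·(-0.28994) − 0.05930) / 3 = -0.40635
R(2,1) = -0.36901 + (-0.36901 − (-0.28994))/3 = -0.39537
R(2,2) = -0.39537 + (-0.39537 − (-0.40635))/15 = -0.39464
(Column j=1 coincides with Simpson's rule on the same nodes.)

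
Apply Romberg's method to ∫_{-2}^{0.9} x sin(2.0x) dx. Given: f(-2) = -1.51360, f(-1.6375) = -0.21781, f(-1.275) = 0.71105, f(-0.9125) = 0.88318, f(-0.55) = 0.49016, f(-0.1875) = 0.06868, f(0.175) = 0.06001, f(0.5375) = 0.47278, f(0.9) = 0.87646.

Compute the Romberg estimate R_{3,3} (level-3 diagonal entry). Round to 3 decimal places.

R_{0,0} (trapezoid, 1 panel, h=2.9000): -0.92385
R_{1,0} (trapezoid, 2 panels, h=1.4500): 0.24881
R_{2,0} (trapezoid, 4 panels, h=0.7250): 0.68342
R_{3,0} (trapezoid, 8 panels, h=0.3625): 0.77919
R_{1,1} = 0.24881 + (0.24881 − (-0.92385))/3 = 0.63970
R_{2,1} = 0.68342 + (0.68342 − 0.24881)/3 = 0.82829
R_{3,1} = 0.77919 + (0.77919 − 0.68342)/3 = 0.81111
R_{2,2} = 0.82829 + (0.82829 − 0.63970)/15 = 0.84086
R_{3,2} = 0.81111 + (0.81111 − 0.82829)/15 = 0.80996
R_{3,3} = 0.80996 + (0.80996 − 0.84086)/63 = 0.80947

0.809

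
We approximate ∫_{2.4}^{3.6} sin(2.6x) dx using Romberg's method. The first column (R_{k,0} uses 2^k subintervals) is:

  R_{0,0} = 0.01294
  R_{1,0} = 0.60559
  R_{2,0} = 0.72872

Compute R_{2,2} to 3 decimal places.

0.768

R_{1,1} = (4·0.60559 − 0.01294) / 3 = 0.80314
R_{2,1} = 0.72872 + (0.72872 − 0.60559)/3 = 0.76976
R_{2,2} = 0.76976 + (0.76976 − 0.80314)/15 = 0.76753
(Column j=1 coincides with Simpson's rule on the same nodes.)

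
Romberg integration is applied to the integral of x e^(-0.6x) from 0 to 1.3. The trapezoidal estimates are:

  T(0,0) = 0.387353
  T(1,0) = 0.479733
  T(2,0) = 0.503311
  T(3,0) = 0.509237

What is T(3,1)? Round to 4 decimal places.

T(3,1) = 0.509237 + (0.509237 − 0.503311)/3 = 0.511212

0.5112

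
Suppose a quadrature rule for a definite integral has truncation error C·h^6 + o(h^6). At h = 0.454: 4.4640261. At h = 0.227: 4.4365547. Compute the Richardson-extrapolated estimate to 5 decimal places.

The leading error scales as h^6; refining by a factor of 2 reduces it by 2^6 = 64.
Extrapolated value = (64·A(h/2) − A(h)) / (64 − 1)
= (64·4.4365547 − 4.4640261) / 63
= 279.4754747 / 63 = 4.4361186

4.43612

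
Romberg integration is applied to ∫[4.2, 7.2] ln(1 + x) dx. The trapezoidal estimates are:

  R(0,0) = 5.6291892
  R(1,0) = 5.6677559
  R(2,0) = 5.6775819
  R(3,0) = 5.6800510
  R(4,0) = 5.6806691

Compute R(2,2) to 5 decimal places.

5.68087

R(1,1) = (4·5.6677559 − 5.6291892) / 3 = 5.6806115
R(2,1) = (4·5.6775819 − 5.6677559) / 3 = 5.6808572
R(2,2) = 5.6808572 + (5.6808572 − 5.6806115)/15 = 5.6808736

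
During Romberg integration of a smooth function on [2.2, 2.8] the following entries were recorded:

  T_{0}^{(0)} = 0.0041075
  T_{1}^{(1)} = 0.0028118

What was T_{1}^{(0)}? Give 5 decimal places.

From T_{1}^{(1)} = (4·T_{1}^{(0)} − T_{0}^{(0)})/3, solve for T_{1}^{(0)}:
4·T_{1}^{(0)} = 3·0.0028118 + 0.0041075 = 0.0125429
T_{1}^{(0)} = 0.0031357

0.00314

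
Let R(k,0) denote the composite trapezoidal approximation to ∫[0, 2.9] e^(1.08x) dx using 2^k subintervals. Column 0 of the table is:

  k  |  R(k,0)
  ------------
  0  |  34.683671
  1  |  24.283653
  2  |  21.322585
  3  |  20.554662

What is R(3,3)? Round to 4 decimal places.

R(1,1) = (4·24.283653 − 34.683671) / 3 = 20.816980
R(2,1) = (4·21.322585 − 24.283653) / 3 = 20.335562
R(3,1) = (4·20.554662 − 21.322585) / 3 = 20.298688
R(2,2) = 20.335562 + (20.335562 − 20.816980)/15 = 20.303467
R(3,2) = 20.298688 + (20.298688 − 20.335562)/15 = 20.296230
R(3,3) = 20.296230 + (20.296230 − 20.303467)/63 = 20.296115

20.2961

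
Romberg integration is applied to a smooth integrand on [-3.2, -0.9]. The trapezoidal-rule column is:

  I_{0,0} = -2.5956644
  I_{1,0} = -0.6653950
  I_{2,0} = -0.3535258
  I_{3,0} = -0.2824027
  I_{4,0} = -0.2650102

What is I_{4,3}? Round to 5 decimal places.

-0.25925

I_{2,1} = (4·(-0.3535258) − (-0.6653950)) / 3 = -0.2495694
I_{3,1} = -0.2824027 + (-0.2824027 − (-0.3535258))/3 = -0.2586950
I_{4,1} = (4·(-0.2650102) − (-0.2824027)) / 3 = -0.2592127
I_{3,2} = (16·(-0.2586950) − (-0.2495694)) / 15 = -0.2593034
I_{4,2} = (16·(-0.2592127) − (-0.2586950)) / 15 = -0.2592472
I_{4,3} = -0.2592472 + (-0.2592472 − (-0.2593034))/63 = -0.2592463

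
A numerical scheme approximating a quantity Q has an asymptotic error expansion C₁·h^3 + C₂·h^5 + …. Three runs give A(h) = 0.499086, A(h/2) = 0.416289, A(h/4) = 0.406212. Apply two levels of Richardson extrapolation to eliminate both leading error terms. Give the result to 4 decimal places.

First eliminate the h^3 term (factor 2^3 = 8):
  B₁ = (8·0.416289 − 0.499086)/7 = 0.404461
  B₂ = (8·0.406212 − 0.416289)/7 = 0.404772
Then eliminate the h^5 term (factor 2^5 = 32):
  (32·0.404772 − 0.404461)/31 = 0.404782

0.4048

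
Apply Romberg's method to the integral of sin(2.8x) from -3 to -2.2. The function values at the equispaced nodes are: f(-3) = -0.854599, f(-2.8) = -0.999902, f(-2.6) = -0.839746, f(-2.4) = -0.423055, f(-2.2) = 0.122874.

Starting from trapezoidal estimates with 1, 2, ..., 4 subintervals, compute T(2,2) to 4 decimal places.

-0.5399

T(0,0) (trapezoid, 1 panel, h=0.8000): -0.292690
T(1,0) (trapezoid, 2 panels, h=0.4000): -0.482243
T(2,0) (trapezoid, 4 panels, h=0.2000): -0.525713
T(1,1) = -0.482243 + (-0.482243 − (-0.292690))/3 = -0.545427
T(2,1) = -0.525713 + (-0.525713 − (-0.482243))/3 = -0.540203
T(2,2) = -0.540203 + (-0.540203 − (-0.545427))/15 = -0.539855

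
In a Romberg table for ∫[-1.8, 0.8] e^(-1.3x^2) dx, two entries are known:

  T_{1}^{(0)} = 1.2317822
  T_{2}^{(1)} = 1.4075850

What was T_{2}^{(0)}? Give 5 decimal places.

From T_{2}^{(1)} = (4·T_{2}^{(0)} − T_{1}^{(0)})/3, solve for T_{2}^{(0)}:
4·T_{2}^{(0)} = 3·1.4075850 + 1.2317822 = 5.4545372
T_{2}^{(0)} = 1.3636343

1.36363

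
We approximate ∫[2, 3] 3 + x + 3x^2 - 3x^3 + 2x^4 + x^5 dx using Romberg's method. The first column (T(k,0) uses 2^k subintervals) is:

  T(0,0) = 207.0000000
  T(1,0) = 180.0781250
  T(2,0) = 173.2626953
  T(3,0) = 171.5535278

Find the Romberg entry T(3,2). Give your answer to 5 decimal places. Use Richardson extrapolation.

170.98333

T(2,1) = 173.2626953 + (173.2626953 − 180.0781250)/3 = 170.9908854
T(3,1) = (4·171.5535278 − 173.2626953) / 3 = 170.9838053
T(3,2) = 170.9838053 + (170.9838053 − 170.9908854)/15 = 170.9833333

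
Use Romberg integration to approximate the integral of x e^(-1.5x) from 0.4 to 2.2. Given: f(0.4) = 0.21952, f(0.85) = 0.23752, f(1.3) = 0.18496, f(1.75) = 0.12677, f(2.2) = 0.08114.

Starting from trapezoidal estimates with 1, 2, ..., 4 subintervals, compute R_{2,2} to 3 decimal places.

R_{0,0} (trapezoid, 1 panel, h=1.8000): 0.27059
R_{1,0} (trapezoid, 2 panels, h=0.9000): 0.30176
R_{2,0} (trapezoid, 4 panels, h=0.4500): 0.31481
R_{1,1} = 0.30176 + (0.30176 − 0.27059)/3 = 0.31215
R_{2,1} = 0.31481 + (0.31481 − 0.30176)/3 = 0.31916
R_{2,2} = 0.31916 + (0.31916 − 0.31215)/15 = 0.31963

0.320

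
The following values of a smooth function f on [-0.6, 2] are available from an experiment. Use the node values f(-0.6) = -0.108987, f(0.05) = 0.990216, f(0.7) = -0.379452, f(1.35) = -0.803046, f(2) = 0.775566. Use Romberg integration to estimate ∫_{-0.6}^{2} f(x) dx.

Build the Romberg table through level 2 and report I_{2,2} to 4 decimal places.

0.1763

I_{0,0} (trapezoid, 1 panel, h=2.6000): 0.866553
I_{1,0} (trapezoid, 2 panels, h=1.3000): -0.060011
I_{2,0} (trapezoid, 4 panels, h=0.6500): 0.091655
I_{1,1} = -0.060011 + (-0.060011 − 0.866553)/3 = -0.368866
I_{2,1} = 0.091655 + (0.091655 − (-0.060011))/3 = 0.142210
I_{2,2} = 0.142210 + (0.142210 − (-0.368866))/15 = 0.176282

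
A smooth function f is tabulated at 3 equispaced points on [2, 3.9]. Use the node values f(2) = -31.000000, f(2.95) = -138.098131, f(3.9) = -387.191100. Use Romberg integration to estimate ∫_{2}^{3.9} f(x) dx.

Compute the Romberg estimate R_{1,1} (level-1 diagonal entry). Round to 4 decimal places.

R_{0,0} (trapezoid, 1 panel, h=1.9000): -397.281545
R_{1,0} (trapezoid, 2 panels, h=0.9500): -329.833997
R_{1,1} = -329.833997 + (-329.833997 − (-397.281545))/3 = -307.351481

-307.3515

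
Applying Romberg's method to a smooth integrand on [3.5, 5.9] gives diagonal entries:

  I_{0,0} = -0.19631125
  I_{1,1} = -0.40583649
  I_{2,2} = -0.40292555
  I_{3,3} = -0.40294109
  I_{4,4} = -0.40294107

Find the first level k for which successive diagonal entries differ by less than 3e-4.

|I_{1,1} − I_{0,0}| = 0.20952524 ≥ 3e-4
|I_{2,2} − I_{1,1}| = 0.00291094 ≥ 3e-4
|I_{3,3} − I_{2,2}| = 0.00001554 < 3e-4

k = 3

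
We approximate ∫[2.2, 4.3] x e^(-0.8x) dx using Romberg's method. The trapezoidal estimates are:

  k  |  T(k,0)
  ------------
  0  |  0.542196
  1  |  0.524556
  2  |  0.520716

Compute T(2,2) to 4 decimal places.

Richardson extrapolation on the trapezoidal column (denominator 4−1=3):
T(1,1) = (4·0.524556 − 0.542196) / 3 = 0.518676
T(2,1) = 0.520716 + (0.520716 − 0.524556)/3 = 0.519436
T(2,2) = (16·0.519436 − 0.518676) / 15 = 0.519487

0.5195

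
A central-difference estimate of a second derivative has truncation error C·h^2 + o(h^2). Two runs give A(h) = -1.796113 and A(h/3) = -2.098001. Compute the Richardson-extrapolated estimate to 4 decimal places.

-2.1357

Extrapolated value = (9·A(h/3) − A(h)) / (9 − 1)
= (9·(-2.098001) − (-1.796113)) / 8
= -17.085896 / 8 = -2.135737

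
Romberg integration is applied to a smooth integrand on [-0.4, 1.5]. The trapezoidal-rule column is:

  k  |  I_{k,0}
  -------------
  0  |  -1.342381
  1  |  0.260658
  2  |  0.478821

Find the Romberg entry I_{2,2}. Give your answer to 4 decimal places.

I_{1,1} = (4·0.260658 − (-1.342381)) / 3 = 0.795004
I_{2,1} = 0.478821 + (0.478821 − 0.260658)/3 = 0.551542
I_{2,2} = (16·0.551542 − 0.795004) / 15 = 0.535311

0.5353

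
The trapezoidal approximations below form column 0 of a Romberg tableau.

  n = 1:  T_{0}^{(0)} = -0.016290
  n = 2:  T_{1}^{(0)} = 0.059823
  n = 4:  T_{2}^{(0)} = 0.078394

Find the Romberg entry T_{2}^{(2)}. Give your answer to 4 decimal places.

Richardson extrapolation on the trapezoidal column (denominator 4−1=3):
T_{1}^{(1)} = 0.059823 + (0.059823 − (-0.016290))/3 = 0.085194
T_{2}^{(1)} = 0.078394 + (0.078394 − 0.059823)/3 = 0.084584
T_{2}^{(2)} = 0.084584 + (0.084584 − 0.085194)/15 = 0.084543

0.0845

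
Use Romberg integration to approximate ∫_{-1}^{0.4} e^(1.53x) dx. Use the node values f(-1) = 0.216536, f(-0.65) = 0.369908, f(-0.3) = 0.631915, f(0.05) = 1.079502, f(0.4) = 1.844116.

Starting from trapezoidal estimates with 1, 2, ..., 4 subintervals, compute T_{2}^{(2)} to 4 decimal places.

T_{0}^{(0)} (trapezoid, 1 panel, h=1.4000): 1.442456
T_{1}^{(0)} (trapezoid, 2 panels, h=0.7000): 1.163569
T_{2}^{(0)} (trapezoid, 4 panels, h=0.3500): 1.089078
T_{1}^{(1)} = 1.163569 + (1.163569 − 1.442456)/3 = 1.070607
T_{2}^{(1)} = 1.089078 + (1.089078 − 1.163569)/3 = 1.064248
T_{2}^{(2)} = 1.064248 + (1.064248 − 1.070607)/15 = 1.063824

1.0638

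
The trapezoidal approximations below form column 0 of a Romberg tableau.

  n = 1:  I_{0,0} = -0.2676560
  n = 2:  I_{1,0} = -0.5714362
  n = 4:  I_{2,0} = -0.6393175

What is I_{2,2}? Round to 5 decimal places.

Richardson extrapolation on the trapezoidal column (denominator 4−1=3):
I_{1,1} = -0.5714362 + (-0.5714362 − (-0.2676560))/3 = -0.6726963
I_{2,1} = -0.6393175 + (-0.6393175 − (-0.5714362))/3 = -0.6619446
I_{2,2} = -0.6619446 + (-0.6619446 − (-0.6726963))/15 = -0.6612278

-0.66123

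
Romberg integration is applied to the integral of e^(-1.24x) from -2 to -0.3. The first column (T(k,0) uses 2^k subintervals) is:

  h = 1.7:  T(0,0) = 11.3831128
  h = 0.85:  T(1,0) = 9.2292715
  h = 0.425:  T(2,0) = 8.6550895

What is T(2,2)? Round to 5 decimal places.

T(1,1) = 9.2292715 + (9.2292715 − 11.3831128)/3 = 8.5113244
T(2,1) = (4·8.6550895 − 9.2292715) / 3 = 8.4636955
T(2,2) = 8.4636955 + (8.4636955 − 8.5113244)/15 = 8.4605202
(Column j=1 coincides with Simpson's rule on the same nodes.)

8.46052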